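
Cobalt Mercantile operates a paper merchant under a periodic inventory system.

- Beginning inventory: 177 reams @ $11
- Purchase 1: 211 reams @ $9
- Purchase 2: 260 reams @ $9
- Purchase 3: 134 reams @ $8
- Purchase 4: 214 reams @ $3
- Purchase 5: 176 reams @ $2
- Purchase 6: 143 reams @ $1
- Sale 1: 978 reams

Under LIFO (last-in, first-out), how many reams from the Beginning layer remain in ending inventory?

177

Sale 1 (978) [LIFO — newest first]: 143 @ $1 + 176 @ $2 + 214 @ $3 + 134 @ $8 + 260 @ $9 + 51 @ $9 = $5,008
Ending inventory: 177 @ $11 + 160 @ $9 = $3,387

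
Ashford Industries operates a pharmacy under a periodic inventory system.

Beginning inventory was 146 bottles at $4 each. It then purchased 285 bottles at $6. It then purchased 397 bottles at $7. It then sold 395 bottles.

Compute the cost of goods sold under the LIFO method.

COGS = $2,765

Sale 1 (395) [LIFO — newest first]: 395 @ $7 = $2,765
Ending inventory: 146 @ $4 + 285 @ $6 + 2 @ $7 = $2,308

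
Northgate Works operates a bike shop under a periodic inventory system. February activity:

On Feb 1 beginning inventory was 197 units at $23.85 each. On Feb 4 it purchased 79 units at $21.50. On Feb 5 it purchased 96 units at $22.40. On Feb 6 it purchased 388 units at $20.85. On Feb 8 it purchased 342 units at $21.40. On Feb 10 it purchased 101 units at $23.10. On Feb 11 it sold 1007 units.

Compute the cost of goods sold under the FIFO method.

Feb 11, 1007 sold [FIFO — oldest first]: 197 @ $23.85 + 79 @ $21.50 + 96 @ $22.40 + 388 @ $20.85 + 247 @ $21.40 = $21,922.95
Ending inventory: 95 @ $21.40 + 101 @ $23.10 = $4,366.10

COGS = $21,922.95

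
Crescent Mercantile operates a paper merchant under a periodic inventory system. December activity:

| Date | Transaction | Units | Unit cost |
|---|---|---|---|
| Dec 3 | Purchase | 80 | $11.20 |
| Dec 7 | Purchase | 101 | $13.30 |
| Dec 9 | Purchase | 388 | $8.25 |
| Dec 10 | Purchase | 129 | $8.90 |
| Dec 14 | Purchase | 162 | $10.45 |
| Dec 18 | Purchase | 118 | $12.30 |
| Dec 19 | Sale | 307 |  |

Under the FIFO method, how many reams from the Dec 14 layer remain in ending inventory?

162

Dec 19, 307 sold [FIFO — oldest first]: 80 @ $11.20 + 101 @ $13.30 + 126 @ $8.25 = $3,278.80
Ending inventory: 262 @ $8.25 + 129 @ $8.90 + 162 @ $10.45 + 118 @ $12.30 = $6,453.90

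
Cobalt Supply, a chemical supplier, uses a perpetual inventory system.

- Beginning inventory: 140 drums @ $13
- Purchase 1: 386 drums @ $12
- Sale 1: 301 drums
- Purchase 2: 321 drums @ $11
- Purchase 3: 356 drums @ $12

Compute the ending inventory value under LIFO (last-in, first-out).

Sale 1 (301) [LIFO — newest first]: 301 @ $12 = $3,612
Ending inventory: 140 @ $13 + 85 @ $12 + 321 @ $11 + 356 @ $12 = $10,643

Ending inventory = $10,643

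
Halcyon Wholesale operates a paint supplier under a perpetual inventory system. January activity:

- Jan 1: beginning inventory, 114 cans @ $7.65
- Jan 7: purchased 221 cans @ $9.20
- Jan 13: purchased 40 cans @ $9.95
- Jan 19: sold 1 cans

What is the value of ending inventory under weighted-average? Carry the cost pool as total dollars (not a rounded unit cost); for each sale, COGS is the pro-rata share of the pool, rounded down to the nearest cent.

After Jan 1: 114 on hand, pool $872.10 (≈ $7.6500 each)
After Jan 7: 335 on hand, pool $2,905.30 (≈ $8.6725 each)
After Jan 13: 375 on hand, pool $3,303.30 (≈ $8.8088 each)
Jan 19, sell 1: 1/375 × $3,303.30 → $8.80
Ending inventory (cost pool remaining) = $3,294.50

Ending inventory = $3,294.50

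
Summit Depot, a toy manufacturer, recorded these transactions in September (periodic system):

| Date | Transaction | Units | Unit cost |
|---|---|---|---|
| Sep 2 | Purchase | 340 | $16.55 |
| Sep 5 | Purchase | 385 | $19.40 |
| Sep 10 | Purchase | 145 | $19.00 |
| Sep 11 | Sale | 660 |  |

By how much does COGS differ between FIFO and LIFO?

$540.50

FIFO COGS: 340 @ $16.55 + 320 @ $19.40 = $11,835.00
LIFO COGS: 145 @ $19.00 + 385 @ $19.40 + 130 @ $16.55 = $12,375.50
Difference = |$11,835.00 − $12,375.50| = $540.50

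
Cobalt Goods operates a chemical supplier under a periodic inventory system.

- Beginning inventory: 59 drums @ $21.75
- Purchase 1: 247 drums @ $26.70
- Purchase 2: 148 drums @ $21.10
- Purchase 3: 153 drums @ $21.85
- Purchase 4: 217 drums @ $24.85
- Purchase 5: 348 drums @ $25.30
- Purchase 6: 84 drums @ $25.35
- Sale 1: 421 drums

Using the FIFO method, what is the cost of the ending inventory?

Sale 1 (421) [FIFO — oldest first]: 59 @ $21.75 + 247 @ $26.70 + 115 @ $21.10 = $10,304.65
Ending inventory: 33 @ $21.10 + 153 @ $21.85 + 217 @ $24.85 + 348 @ $25.30 + 84 @ $25.35 = $20,365.60
Check: goods available $30,670.25 = COGS $10,304.65 + ending $20,365.60

Ending inventory = $20,365.60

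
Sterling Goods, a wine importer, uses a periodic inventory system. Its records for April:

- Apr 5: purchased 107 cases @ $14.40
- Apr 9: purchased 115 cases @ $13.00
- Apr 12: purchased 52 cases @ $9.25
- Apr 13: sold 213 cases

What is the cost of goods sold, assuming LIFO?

COGS = $2,638.40

Apr 13, 213 sold [LIFO — newest first]: 52 @ $9.25 + 115 @ $13.00 + 46 @ $14.40 = $2,638.40
Ending inventory: 61 @ $14.40 = $878.40
Check: goods available $3,516.80 = COGS $2,638.40 + ending $878.40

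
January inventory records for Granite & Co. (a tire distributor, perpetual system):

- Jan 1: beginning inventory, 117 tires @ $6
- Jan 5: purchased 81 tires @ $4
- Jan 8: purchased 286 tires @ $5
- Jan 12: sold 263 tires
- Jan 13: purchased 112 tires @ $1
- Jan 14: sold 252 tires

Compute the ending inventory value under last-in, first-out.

Ending inventory = $486

Jan 12, 263 sold [LIFO — newest first]: 263 @ $5 = $1,315
Jan 14, 252 sold [LIFO — newest first]: 112 @ $1 + 23 @ $5 + 81 @ $4 + 36 @ $6 = $767
Total COGS = $1,315 + $767 = $2,082
Ending inventory: 81 @ $6 = $486
Check: goods available $2,568 = COGS $2,082 + ending $486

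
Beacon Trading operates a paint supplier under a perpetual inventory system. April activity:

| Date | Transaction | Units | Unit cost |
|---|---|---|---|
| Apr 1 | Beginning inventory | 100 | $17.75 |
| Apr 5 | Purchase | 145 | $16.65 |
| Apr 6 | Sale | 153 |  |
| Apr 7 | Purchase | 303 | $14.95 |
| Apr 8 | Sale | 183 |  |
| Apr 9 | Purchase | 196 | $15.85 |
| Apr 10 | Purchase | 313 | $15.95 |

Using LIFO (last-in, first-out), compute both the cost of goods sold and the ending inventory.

COGS = $5,292.10; ending inventory = $11,525.95

Apr 6, 153 sold [LIFO — newest first]: 145 @ $16.65 + 8 @ $17.75 = $2,556.25
Apr 8, 183 sold [LIFO — newest first]: 183 @ $14.95 = $2,735.85
Total COGS = $2,556.25 + $2,735.85 = $5,292.10
Ending inventory: 92 @ $17.75 + 120 @ $14.95 + 196 @ $15.85 + 313 @ $15.95 = $11,525.95
Check: goods available $16,818.05 = COGS $5,292.10 + ending $11,525.95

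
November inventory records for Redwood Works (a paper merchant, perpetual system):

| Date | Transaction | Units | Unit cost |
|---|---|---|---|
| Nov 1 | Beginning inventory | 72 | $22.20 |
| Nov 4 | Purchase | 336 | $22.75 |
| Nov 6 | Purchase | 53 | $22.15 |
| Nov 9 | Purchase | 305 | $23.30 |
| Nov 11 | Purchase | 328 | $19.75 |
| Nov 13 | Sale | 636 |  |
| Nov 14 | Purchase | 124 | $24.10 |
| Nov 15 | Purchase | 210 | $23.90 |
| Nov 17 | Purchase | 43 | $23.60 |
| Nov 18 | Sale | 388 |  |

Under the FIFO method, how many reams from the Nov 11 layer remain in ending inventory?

70

Nov 13, 636 sold [FIFO — oldest first]: 72 @ $22.20 + 336 @ $22.75 + 53 @ $22.15 + 175 @ $23.30 = $14,493.85
Nov 18, 388 sold [FIFO — oldest first]: 130 @ $23.30 + 258 @ $19.75 = $8,124.50
Total COGS = $14,493.85 + $8,124.50 = $22,618.35
Ending inventory: 70 @ $19.75 + 124 @ $24.10 + 210 @ $23.90 + 43 @ $23.60 = $10,404.70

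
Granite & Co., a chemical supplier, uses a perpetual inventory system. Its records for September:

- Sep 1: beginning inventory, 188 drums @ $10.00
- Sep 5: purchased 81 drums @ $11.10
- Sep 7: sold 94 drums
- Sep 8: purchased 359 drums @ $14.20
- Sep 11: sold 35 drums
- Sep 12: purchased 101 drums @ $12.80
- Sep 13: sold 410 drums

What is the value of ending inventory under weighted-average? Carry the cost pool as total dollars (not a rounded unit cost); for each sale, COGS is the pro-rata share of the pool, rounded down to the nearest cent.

After Sep 1: 188 on hand, pool $1,880.00 (≈ $10.0000 each)
After Sep 5: 269 on hand, pool $2,779.10 (≈ $10.3312 each)
Sep 7, sell 94: 94/269 × $2,779.10 → $971.13
After Sep 8: 534 on hand, pool $6,905.77 (≈ $12.9322 each)
Sep 11, sell 35: 35/534 × $6,905.77 → $452.62
After Sep 12: 600 on hand, pool $7,745.95 (≈ $12.9099 each)
Sep 13, sell 410: 410/600 × $7,745.95 → $5,293.06
Total COGS = $971.13 + $452.62 + $5,293.06 = $6,716.81
Ending inventory (cost pool remaining) = $2,452.89
Check: goods available $9,169.70 = COGS $6,716.81 + ending $2,452.89

Ending inventory = $2,452.89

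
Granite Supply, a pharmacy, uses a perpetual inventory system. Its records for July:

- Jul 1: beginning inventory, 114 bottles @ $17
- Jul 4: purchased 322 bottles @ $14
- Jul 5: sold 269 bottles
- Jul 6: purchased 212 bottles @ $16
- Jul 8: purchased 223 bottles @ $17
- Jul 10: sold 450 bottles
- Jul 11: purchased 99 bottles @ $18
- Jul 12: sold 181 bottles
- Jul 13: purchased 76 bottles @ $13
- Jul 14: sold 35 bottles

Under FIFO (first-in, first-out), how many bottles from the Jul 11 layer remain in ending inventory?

Jul 5, 269 sold [FIFO — oldest first]: 114 @ $17 + 155 @ $14 = $4,108
Jul 10, 450 sold [FIFO — oldest first]: 167 @ $14 + 212 @ $16 + 71 @ $17 = $6,937
Jul 12, 181 sold [FIFO — oldest first]: 152 @ $17 + 29 @ $18 = $3,106
Jul 14, 35 sold [FIFO — oldest first]: 35 @ $18 = $630
Total COGS = $4,108 + $6,937 + $3,106 + $630 = $14,781
Ending inventory: 35 @ $18 + 76 @ $13 = $1,618

35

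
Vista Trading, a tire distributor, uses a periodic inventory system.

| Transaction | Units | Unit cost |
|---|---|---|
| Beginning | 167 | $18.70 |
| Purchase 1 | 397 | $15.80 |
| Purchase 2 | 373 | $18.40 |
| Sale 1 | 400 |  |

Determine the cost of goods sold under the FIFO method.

Sale 1 (400) [FIFO — oldest first]: 167 @ $18.70 + 233 @ $15.80 = $6,804.30
Ending inventory: 164 @ $15.80 + 373 @ $18.40 = $9,454.40

COGS = $6,804.30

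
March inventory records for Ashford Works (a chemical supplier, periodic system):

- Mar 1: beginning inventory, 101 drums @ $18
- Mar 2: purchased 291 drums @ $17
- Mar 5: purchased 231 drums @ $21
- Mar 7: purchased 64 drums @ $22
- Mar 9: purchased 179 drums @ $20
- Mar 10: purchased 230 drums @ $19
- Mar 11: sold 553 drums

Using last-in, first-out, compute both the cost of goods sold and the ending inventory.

Mar 11, 553 sold [LIFO — newest first]: 230 @ $19 + 179 @ $20 + 64 @ $22 + 80 @ $21 = $11,038
Ending inventory: 101 @ $18 + 291 @ $17 + 151 @ $21 = $9,936

COGS = $11,038; ending inventory = $9,936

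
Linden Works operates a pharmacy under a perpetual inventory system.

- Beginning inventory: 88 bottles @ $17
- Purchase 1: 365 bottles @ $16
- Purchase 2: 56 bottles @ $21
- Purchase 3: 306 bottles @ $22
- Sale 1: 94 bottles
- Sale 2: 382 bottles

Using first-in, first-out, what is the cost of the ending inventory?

Ending inventory = $7,425

Sale 1 (94) [FIFO — oldest first]: 88 @ $17 + 6 @ $16 = $1,592
Sale 2 (382) [FIFO — oldest first]: 359 @ $16 + 23 @ $21 = $6,227
Total COGS = $1,592 + $6,227 = $7,819
Ending inventory: 33 @ $21 + 306 @ $22 = $7,425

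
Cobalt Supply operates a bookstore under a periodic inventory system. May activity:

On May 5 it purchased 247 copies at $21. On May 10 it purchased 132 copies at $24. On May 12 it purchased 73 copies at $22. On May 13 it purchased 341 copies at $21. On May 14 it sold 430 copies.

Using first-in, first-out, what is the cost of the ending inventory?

May 14, 430 sold [FIFO — oldest first]: 247 @ $21 + 132 @ $24 + 51 @ $22 = $9,477
Ending inventory: 22 @ $22 + 341 @ $21 = $7,645
Check: goods available $17,122 = COGS $9,477 + ending $7,645

Ending inventory = $7,645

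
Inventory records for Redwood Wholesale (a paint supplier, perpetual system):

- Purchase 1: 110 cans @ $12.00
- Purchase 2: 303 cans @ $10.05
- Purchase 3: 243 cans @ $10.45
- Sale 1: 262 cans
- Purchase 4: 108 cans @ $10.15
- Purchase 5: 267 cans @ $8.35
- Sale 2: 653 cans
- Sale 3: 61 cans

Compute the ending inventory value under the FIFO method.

Sale 1 (262) [FIFO — oldest first]: 110 @ $12.00 + 152 @ $10.05 = $2,847.60
Sale 2 (653) [FIFO — oldest first]: 151 @ $10.05 + 243 @ $10.45 + 108 @ $10.15 + 151 @ $8.35 = $6,413.95
Sale 3 (61) [FIFO — oldest first]: 61 @ $8.35 = $509.35
Total COGS = $2,847.60 + $6,413.95 + $509.35 = $9,770.90
Ending inventory: 55 @ $8.35 = $459.25

Ending inventory = $459.25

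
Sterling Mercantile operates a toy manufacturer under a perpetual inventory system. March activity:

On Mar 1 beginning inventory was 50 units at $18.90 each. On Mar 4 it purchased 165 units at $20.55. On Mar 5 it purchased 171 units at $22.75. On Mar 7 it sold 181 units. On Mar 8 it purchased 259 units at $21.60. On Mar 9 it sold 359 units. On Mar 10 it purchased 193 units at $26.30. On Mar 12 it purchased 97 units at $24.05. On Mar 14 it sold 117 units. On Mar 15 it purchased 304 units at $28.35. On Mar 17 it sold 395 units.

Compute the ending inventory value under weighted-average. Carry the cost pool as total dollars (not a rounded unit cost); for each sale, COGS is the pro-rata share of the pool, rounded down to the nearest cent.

After Mar 1: 50 on hand, pool $945.00 (≈ $18.9000 each)
After Mar 4: 215 on hand, pool $4,335.75 (≈ $20.1663 each)
After Mar 5: 386 on hand, pool $8,226.00 (≈ $21.3109 each)
Mar 7, sell 181: 181/386 × $8,226.00 → $3,857.26
After Mar 8: 464 on hand, pool $9,963.14 (≈ $21.4723 each)
Mar 9, sell 359: 359/464 × $9,963.14 → $7,708.55
After Mar 10: 298 on hand, pool $7,330.49 (≈ $24.5990 each)
After Mar 12: 395 on hand, pool $9,663.34 (≈ $24.4642 each)
Mar 14, sell 117: 117/395 × $9,663.34 → $2,862.30
After Mar 15: 582 on hand, pool $15,419.44 (≈ $26.4939 each)
Mar 17, sell 395: 395/582 × $15,419.44 → $10,465.08
Total COGS = $3,857.26 + $7,708.55 + $2,862.30 + $10,465.08 = $24,893.19
Ending inventory (cost pool remaining) = $4,954.36
Check: goods available $29,847.55 = COGS $24,893.19 + ending $4,954.36

Ending inventory = $4,954.36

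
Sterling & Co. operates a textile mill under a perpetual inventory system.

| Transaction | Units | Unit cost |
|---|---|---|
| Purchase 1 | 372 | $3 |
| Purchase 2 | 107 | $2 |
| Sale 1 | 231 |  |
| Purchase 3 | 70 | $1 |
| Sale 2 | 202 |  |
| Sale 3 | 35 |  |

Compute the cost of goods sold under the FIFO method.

COGS = $1,308

Sale 1 (231) [FIFO — oldest first]: 231 @ $3 = $693
Sale 2 (202) [FIFO — oldest first]: 141 @ $3 + 61 @ $2 = $545
Sale 3 (35) [FIFO — oldest first]: 35 @ $2 = $70
Total COGS = $693 + $545 + $70 = $1,308
Ending inventory: 11 @ $2 + 70 @ $1 = $92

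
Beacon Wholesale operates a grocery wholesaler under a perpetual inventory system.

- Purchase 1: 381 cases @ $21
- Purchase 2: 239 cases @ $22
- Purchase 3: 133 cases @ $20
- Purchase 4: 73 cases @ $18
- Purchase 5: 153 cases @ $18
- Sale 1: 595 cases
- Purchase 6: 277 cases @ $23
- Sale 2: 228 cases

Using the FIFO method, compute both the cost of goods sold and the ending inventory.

COGS = $17,179; ending inventory = $9,179

Sale 1 (595) [FIFO — oldest first]: 381 @ $21 + 214 @ $22 = $12,709
Sale 2 (228) [FIFO — oldest first]: 25 @ $22 + 133 @ $20 + 70 @ $18 = $4,470
Total COGS = $12,709 + $4,470 = $17,179
Ending inventory: 3 @ $18 + 153 @ $18 + 277 @ $23 = $9,179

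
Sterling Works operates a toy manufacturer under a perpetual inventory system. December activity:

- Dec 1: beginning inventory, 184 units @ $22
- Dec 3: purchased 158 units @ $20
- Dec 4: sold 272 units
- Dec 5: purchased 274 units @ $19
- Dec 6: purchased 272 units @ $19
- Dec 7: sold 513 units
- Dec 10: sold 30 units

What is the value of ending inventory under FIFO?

Ending inventory = $1,387

Dec 4, 272 sold [FIFO — oldest first]: 184 @ $22 + 88 @ $20 = $5,808
Dec 7, 513 sold [FIFO — oldest first]: 70 @ $20 + 274 @ $19 + 169 @ $19 = $9,817
Dec 10, 30 sold [FIFO — oldest first]: 30 @ $19 = $570
Total COGS = $5,808 + $9,817 + $570 = $16,195
Ending inventory: 73 @ $19 = $1,387
Check: goods available $17,582 = COGS $16,195 + ending $1,387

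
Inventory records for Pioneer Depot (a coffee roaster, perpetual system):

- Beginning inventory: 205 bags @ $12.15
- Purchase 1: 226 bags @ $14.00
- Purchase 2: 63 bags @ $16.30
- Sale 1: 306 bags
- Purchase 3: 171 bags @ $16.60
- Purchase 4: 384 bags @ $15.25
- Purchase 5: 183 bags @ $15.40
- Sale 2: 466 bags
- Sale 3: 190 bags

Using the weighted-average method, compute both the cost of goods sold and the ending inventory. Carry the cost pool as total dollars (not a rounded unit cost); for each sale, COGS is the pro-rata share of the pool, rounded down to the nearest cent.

After Beginning: 205 on hand, pool $2,490.75 (≈ $12.1500 each)
After Purchase 1: 431 on hand, pool $5,654.75 (≈ $13.1201 each)
After Purchase 2: 494 on hand, pool $6,681.65 (≈ $13.5256 each)
Sale 1, sell 306: 306/494 × $6,681.65 → $4,138.83
After Purchase 3: 359 on hand, pool $5,381.42 (≈ $14.9900 each)
After Purchase 4: 743 on hand, pool $11,237.42 (≈ $15.1244 each)
After Purchase 5: 926 on hand, pool $14,055.62 (≈ $15.1789 each)
Sale 2, sell 466: 466/926 × $14,055.62 → $7,073.34
Sale 3, sell 190: 190/460 × $6,982.28 → $2,883.98
Total COGS = $4,138.83 + $7,073.34 + $2,883.98 = $14,096.15
Ending inventory (cost pool remaining) = $4,098.30

COGS = $14,096.15; ending inventory = $4,098.30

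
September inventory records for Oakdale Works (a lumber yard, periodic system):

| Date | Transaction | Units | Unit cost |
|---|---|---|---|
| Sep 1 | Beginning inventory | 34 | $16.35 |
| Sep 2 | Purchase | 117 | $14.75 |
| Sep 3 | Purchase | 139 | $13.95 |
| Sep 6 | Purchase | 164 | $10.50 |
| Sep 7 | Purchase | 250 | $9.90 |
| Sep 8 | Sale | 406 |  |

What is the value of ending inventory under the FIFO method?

Ending inventory = $2,979.00

Sep 8, 406 sold [FIFO — oldest first]: 34 @ $16.35 + 117 @ $14.75 + 139 @ $13.95 + 116 @ $10.50 = $5,438.70
Ending inventory: 48 @ $10.50 + 250 @ $9.90 = $2,979.00
Check: goods available $8,417.70 = COGS $5,438.70 + ending $2,979.00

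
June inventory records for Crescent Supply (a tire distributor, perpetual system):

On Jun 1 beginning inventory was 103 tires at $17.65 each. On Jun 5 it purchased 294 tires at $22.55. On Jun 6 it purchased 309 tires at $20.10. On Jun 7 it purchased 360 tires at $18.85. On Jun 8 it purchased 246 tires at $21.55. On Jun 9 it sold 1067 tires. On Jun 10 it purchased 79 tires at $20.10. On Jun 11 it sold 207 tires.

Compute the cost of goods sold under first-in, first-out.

COGS = $25,926.95

Jun 9, 1067 sold [FIFO — oldest first]: 103 @ $17.65 + 294 @ $22.55 + 309 @ $20.10 + 360 @ $18.85 + 1 @ $21.55 = $21,466.10
Jun 11, 207 sold [FIFO — oldest first]: 207 @ $21.55 = $4,460.85
Total COGS = $21,466.10 + $4,460.85 = $25,926.95
Ending inventory: 38 @ $21.55 + 79 @ $20.10 = $2,406.80
Check: goods available $28,333.75 = COGS $25,926.95 + ending $2,406.80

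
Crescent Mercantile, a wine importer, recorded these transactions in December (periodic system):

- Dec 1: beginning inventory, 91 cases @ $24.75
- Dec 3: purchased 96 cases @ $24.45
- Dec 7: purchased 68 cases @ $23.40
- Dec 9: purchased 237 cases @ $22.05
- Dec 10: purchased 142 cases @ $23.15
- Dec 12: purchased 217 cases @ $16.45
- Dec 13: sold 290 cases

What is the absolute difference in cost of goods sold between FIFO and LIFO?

FIFO COGS: 91 @ $24.75 + 96 @ $24.45 + 68 @ $23.40 + 35 @ $22.05 = $6,962.40
LIFO COGS: 217 @ $16.45 + 73 @ $23.15 = $5,259.60
Difference = |$6,962.40 − $5,259.60| = $1,702.80

$1,702.80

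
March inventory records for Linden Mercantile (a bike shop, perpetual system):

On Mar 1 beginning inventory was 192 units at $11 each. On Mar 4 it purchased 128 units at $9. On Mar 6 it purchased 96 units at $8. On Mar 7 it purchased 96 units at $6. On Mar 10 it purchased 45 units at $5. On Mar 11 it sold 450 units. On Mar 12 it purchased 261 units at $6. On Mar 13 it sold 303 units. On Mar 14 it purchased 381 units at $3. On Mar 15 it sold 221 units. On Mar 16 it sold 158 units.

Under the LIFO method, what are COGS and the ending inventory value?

COGS = $6,821; ending inventory = $721

Mar 11, 450 sold [LIFO — newest first]: 45 @ $5 + 96 @ $6 + 96 @ $8 + 128 @ $9 + 85 @ $11 = $3,656
Mar 13, 303 sold [LIFO — newest first]: 261 @ $6 + 42 @ $11 = $2,028
Mar 15, 221 sold [LIFO — newest first]: 221 @ $3 = $663
Mar 16, 158 sold [LIFO — newest first]: 158 @ $3 = $474
Total COGS = $3,656 + $2,028 + $663 + $474 = $6,821
Ending inventory: 65 @ $11 + 2 @ $3 = $721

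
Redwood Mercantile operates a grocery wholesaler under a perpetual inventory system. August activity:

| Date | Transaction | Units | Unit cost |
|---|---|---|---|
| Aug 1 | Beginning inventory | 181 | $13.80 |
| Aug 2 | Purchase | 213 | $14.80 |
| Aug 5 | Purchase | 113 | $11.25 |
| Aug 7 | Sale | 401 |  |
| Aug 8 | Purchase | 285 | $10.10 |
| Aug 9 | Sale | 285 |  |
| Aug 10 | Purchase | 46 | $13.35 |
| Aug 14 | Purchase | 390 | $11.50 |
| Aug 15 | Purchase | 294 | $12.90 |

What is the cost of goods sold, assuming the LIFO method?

Aug 7, 401 sold [LIFO — newest first]: 113 @ $11.25 + 213 @ $14.80 + 75 @ $13.80 = $5,458.65
Aug 9, 285 sold [LIFO — newest first]: 285 @ $10.10 = $2,878.50
Total COGS = $5,458.65 + $2,878.50 = $8,337.15
Ending inventory: 106 @ $13.80 + 46 @ $13.35 + 390 @ $11.50 + 294 @ $12.90 = $10,354.50

COGS = $8,337.15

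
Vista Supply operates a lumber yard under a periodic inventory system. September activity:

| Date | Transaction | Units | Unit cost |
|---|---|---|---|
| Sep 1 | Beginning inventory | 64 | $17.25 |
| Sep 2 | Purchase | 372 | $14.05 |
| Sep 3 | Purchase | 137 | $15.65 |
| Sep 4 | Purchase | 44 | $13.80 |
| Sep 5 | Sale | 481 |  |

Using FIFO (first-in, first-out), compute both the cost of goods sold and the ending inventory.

COGS = $7,034.85; ending inventory = $2,047.00

Sep 5, 481 sold [FIFO — oldest first]: 64 @ $17.25 + 372 @ $14.05 + 45 @ $15.65 = $7,034.85
Ending inventory: 92 @ $15.65 + 44 @ $13.80 = $2,047.00
Check: goods available $9,081.85 = COGS $7,034.85 + ending $2,047.00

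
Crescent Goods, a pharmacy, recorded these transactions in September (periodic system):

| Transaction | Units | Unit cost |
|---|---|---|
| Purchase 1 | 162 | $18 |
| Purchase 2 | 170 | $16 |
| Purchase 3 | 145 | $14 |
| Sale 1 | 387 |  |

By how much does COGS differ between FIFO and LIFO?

FIFO COGS: 162 @ $18 + 170 @ $16 + 55 @ $14 = $6,406
LIFO COGS: 145 @ $14 + 170 @ $16 + 72 @ $18 = $6,046
Difference = |$6,406 − $6,046| = $360

$360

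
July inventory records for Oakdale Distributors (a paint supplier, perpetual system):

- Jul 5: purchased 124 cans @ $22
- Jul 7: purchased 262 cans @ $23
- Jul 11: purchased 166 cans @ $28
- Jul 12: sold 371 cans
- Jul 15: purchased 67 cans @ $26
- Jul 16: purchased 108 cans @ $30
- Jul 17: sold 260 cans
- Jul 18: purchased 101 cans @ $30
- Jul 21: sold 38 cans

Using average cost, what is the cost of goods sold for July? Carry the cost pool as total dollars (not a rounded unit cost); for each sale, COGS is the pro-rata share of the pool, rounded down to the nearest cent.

After Jul 5: 124 on hand, pool $2,728.00 (≈ $22.0000 each)
After Jul 7: 386 on hand, pool $8,754.00 (≈ $22.6788 each)
After Jul 11: 552 on hand, pool $13,402.00 (≈ $24.2790 each)
Jul 12, sell 371: 371/552 × $13,402.00 → $9,007.50
After Jul 15: 248 on hand, pool $6,136.50 (≈ $24.7440 each)
After Jul 16: 356 on hand, pool $9,376.50 (≈ $26.3385 each)
Jul 17, sell 260: 260/356 × $9,376.50 → $6,848.00
After Jul 18: 197 on hand, pool $5,558.50 (≈ $28.2157 each)
Jul 21, sell 38: 38/197 × $5,558.50 → $1,072.19
Total COGS = $9,007.50 + $6,848.00 + $1,072.19 = $16,927.69
Ending inventory (cost pool remaining) = $4,486.31
Check: goods available $21,414.00 = COGS $16,927.69 + ending $4,486.31

COGS = $16,927.69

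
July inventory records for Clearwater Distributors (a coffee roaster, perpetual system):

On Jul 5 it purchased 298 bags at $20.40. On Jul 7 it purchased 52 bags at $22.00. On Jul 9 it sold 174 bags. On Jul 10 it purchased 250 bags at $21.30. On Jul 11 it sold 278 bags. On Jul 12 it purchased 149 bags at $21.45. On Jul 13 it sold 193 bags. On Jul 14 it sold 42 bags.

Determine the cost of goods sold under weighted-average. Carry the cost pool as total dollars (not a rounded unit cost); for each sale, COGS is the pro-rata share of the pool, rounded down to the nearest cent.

After Jul 5: 298 on hand, pool $6,079.20 (≈ $20.4000 each)
After Jul 7: 350 on hand, pool $7,223.20 (≈ $20.6377 each)
Jul 9, sell 174: 174/350 × $7,223.20 → $3,590.96
After Jul 10: 426 on hand, pool $8,957.24 (≈ $21.0264 each)
Jul 11, sell 278: 278/426 × $8,957.24 → $5,845.33
After Jul 12: 297 on hand, pool $6,307.96 (≈ $21.2389 each)
Jul 13, sell 193: 193/297 × $6,307.96 → $4,099.11
Jul 14, sell 42: 42/104 × $2,208.85 → $892.03
Total COGS = $3,590.96 + $5,845.33 + $4,099.11 + $892.03 = $14,427.43
Ending inventory (cost pool remaining) = $1,316.82

COGS = $14,427.43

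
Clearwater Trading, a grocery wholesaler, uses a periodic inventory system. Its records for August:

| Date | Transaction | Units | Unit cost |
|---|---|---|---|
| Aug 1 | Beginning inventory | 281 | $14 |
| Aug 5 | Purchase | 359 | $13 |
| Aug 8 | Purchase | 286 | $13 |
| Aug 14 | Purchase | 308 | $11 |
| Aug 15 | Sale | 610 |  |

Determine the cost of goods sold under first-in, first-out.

Aug 15, 610 sold [FIFO — oldest first]: 281 @ $14 + 329 @ $13 = $8,211
Ending inventory: 30 @ $13 + 286 @ $13 + 308 @ $11 = $7,496

COGS = $8,211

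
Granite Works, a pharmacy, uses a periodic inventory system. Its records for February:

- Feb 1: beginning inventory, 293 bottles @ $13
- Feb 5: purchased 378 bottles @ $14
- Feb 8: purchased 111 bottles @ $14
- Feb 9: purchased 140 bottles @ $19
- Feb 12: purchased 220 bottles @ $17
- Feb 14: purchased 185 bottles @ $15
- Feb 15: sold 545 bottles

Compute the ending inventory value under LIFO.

Feb 15, 545 sold [LIFO — newest first]: 185 @ $15 + 220 @ $17 + 140 @ $19 = $9,175
Ending inventory: 293 @ $13 + 378 @ $14 + 111 @ $14 = $10,655

Ending inventory = $10,655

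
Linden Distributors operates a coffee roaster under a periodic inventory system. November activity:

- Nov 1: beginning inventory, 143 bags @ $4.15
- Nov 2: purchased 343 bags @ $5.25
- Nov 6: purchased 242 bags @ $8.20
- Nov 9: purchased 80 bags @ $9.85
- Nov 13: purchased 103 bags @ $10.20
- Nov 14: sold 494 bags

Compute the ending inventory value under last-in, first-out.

Nov 14, 494 sold [LIFO — newest first]: 103 @ $10.20 + 80 @ $9.85 + 242 @ $8.20 + 69 @ $5.25 = $4,185.25
Ending inventory: 143 @ $4.15 + 274 @ $5.25 = $2,031.95

Ending inventory = $2,031.95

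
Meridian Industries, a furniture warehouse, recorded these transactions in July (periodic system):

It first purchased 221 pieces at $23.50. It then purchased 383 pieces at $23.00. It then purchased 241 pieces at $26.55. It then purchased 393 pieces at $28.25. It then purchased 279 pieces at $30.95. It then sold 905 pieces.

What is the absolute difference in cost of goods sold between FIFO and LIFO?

$3,827.40

FIFO COGS: 221 @ $23.50 + 383 @ $23.00 + 241 @ $26.55 + 60 @ $28.25 = $22,096.05
LIFO COGS: 279 @ $30.95 + 393 @ $28.25 + 233 @ $26.55 = $25,923.45
Difference = |$22,096.05 − $25,923.45| = $3,827.40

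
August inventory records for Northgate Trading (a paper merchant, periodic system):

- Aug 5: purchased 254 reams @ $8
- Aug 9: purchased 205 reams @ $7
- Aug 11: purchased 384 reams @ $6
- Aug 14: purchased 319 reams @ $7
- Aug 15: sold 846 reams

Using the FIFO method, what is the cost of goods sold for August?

Aug 15, 846 sold [FIFO — oldest first]: 254 @ $8 + 205 @ $7 + 384 @ $6 + 3 @ $7 = $5,792
Ending inventory: 316 @ $7 = $2,212

COGS = $5,792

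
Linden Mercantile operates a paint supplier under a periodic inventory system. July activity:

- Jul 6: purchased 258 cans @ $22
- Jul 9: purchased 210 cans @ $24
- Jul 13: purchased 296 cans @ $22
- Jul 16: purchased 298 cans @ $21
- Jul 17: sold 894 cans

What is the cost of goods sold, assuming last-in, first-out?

Jul 17, 894 sold [LIFO — newest first]: 298 @ $21 + 296 @ $22 + 210 @ $24 + 90 @ $22 = $19,790
Ending inventory: 168 @ $22 = $3,696

COGS = $19,790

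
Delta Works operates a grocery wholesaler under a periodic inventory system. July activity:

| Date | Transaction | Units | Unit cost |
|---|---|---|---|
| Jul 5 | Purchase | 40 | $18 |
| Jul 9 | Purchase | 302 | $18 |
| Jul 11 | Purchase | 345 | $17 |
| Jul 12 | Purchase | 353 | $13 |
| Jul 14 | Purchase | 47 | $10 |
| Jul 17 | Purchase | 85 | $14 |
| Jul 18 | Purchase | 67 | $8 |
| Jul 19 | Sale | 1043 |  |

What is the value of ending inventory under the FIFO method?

Ending inventory = $2,166

Jul 19, 1043 sold [FIFO — oldest first]: 40 @ $18 + 302 @ $18 + 345 @ $17 + 353 @ $13 + 3 @ $10 = $16,640
Ending inventory: 44 @ $10 + 85 @ $14 + 67 @ $8 = $2,166
Check: goods available $18,806 = COGS $16,640 + ending $2,166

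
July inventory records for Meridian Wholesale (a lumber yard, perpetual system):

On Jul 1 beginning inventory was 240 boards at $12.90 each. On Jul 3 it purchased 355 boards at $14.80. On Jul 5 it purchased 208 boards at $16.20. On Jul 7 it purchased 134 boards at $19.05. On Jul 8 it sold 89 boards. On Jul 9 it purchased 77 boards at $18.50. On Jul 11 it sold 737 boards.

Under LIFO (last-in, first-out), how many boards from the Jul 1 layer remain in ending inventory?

188

Jul 8, 89 sold [LIFO — newest first]: 89 @ $19.05 = $1,695.45
Jul 11, 737 sold [LIFO — newest first]: 77 @ $18.50 + 45 @ $19.05 + 208 @ $16.20 + 355 @ $14.80 + 52 @ $12.90 = $11,576.15
Total COGS = $1,695.45 + $11,576.15 = $13,271.60
Ending inventory: 188 @ $12.90 = $2,425.20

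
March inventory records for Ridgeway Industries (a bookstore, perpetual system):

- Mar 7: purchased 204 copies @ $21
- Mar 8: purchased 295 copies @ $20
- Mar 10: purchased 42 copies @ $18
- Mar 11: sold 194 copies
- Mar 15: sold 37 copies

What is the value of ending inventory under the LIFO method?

Ending inventory = $6,404

Mar 11, 194 sold [LIFO — newest first]: 42 @ $18 + 152 @ $20 = $3,796
Mar 15, 37 sold [LIFO — newest first]: 37 @ $20 = $740
Total COGS = $3,796 + $740 = $4,536
Ending inventory: 204 @ $21 + 106 @ $20 = $6,404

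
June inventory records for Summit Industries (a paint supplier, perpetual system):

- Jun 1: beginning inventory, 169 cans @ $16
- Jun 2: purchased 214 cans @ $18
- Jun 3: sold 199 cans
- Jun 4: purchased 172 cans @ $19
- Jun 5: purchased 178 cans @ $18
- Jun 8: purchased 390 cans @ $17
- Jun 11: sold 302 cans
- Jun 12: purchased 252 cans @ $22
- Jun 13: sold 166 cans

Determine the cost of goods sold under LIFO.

COGS = $12,368

Jun 3, 199 sold [LIFO — newest first]: 199 @ $18 = $3,582
Jun 11, 302 sold [LIFO — newest first]: 302 @ $17 = $5,134
Jun 13, 166 sold [LIFO — newest first]: 166 @ $22 = $3,652
Total COGS = $3,582 + $5,134 + $3,652 = $12,368
Ending inventory: 169 @ $16 + 15 @ $18 + 172 @ $19 + 178 @ $18 + 88 @ $17 + 86 @ $22 = $12,834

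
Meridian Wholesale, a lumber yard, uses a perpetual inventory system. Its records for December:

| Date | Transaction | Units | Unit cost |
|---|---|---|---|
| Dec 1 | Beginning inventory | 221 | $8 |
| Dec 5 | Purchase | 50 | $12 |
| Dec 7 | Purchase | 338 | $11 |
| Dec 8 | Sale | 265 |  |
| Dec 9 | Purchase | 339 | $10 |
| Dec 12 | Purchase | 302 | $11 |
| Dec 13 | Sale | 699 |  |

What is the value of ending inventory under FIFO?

Ending inventory = $3,146

Dec 8, 265 sold [FIFO — oldest first]: 221 @ $8 + 44 @ $12 = $2,296
Dec 13, 699 sold [FIFO — oldest first]: 6 @ $12 + 338 @ $11 + 339 @ $10 + 16 @ $11 = $7,356
Total COGS = $2,296 + $7,356 = $9,652
Ending inventory: 286 @ $11 = $3,146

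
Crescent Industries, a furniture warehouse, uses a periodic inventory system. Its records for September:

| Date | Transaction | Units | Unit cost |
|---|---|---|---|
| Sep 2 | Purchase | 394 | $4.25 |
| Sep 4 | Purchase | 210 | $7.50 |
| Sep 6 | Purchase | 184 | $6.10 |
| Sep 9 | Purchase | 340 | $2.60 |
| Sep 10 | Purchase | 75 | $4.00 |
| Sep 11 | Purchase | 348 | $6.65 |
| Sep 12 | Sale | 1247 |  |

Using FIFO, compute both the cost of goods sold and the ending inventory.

Sep 12, 1247 sold [FIFO — oldest first]: 394 @ $4.25 + 210 @ $7.50 + 184 @ $6.10 + 340 @ $2.60 + 75 @ $4.00 + 44 @ $6.65 = $5,848.50
Ending inventory: 304 @ $6.65 = $2,021.60
Check: goods available $7,870.10 = COGS $5,848.50 + ending $2,021.60

COGS = $5,848.50; ending inventory = $2,021.60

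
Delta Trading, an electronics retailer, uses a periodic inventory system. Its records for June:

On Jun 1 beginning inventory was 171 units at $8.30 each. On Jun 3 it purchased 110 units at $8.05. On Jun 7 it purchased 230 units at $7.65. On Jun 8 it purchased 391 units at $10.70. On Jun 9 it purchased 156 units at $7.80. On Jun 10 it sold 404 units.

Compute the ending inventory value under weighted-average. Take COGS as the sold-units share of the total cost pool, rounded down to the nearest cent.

Ending inventory = $5,850.65

Jun 10, sell 404: 404/1058 × $9,464.80 → $3,614.15
Ending inventory (cost pool remaining) = $5,850.65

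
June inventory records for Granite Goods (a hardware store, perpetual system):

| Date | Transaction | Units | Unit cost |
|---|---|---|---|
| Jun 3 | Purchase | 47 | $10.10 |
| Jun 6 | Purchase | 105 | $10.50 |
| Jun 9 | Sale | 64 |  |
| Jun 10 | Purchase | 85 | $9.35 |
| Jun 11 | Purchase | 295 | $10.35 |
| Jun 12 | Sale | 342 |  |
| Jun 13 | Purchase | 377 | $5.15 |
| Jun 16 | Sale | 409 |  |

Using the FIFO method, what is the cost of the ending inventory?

Jun 9, 64 sold [FIFO — oldest first]: 47 @ $10.10 + 17 @ $10.50 = $653.20
Jun 12, 342 sold [FIFO — oldest first]: 88 @ $10.50 + 85 @ $9.35 + 169 @ $10.35 = $3,467.90
Jun 16, 409 sold [FIFO — oldest first]: 126 @ $10.35 + 283 @ $5.15 = $2,761.55
Total COGS = $653.20 + $3,467.90 + $2,761.55 = $6,882.65
Ending inventory: 94 @ $5.15 = $484.10

Ending inventory = $484.10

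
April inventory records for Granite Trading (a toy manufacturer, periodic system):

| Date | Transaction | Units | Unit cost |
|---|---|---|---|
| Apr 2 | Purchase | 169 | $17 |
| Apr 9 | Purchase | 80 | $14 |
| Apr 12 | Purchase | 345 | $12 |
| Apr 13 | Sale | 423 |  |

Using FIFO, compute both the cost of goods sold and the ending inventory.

Apr 13, 423 sold [FIFO — oldest first]: 169 @ $17 + 80 @ $14 + 174 @ $12 = $6,081
Ending inventory: 171 @ $12 = $2,052

COGS = $6,081; ending inventory = $2,052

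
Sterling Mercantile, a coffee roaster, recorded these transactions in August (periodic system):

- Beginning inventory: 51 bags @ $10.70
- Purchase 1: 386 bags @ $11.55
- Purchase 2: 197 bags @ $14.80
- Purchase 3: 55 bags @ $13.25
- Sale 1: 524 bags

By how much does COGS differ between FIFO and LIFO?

$494.35

FIFO COGS: 51 @ $10.70 + 386 @ $11.55 + 87 @ $14.80 = $6,291.60
LIFO COGS: 55 @ $13.25 + 197 @ $14.80 + 272 @ $11.55 = $6,785.95
Difference = |$6,291.60 − $6,785.95| = $494.35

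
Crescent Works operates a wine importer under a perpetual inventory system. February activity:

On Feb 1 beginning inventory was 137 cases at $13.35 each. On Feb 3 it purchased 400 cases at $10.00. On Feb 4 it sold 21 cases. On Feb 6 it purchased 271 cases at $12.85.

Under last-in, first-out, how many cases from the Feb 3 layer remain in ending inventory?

379

Feb 4, 21 sold [LIFO — newest first]: 21 @ $10.00 = $210.00
Ending inventory: 137 @ $13.35 + 379 @ $10.00 + 271 @ $12.85 = $9,101.30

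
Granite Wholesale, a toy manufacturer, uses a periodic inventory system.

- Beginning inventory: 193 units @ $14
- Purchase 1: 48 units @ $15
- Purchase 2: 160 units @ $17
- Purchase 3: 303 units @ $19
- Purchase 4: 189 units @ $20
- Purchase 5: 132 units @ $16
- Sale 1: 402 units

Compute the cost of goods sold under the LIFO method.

COGS = $7,431

Sale 1 (402) [LIFO — newest first]: 132 @ $16 + 189 @ $20 + 81 @ $19 = $7,431
Ending inventory: 193 @ $14 + 48 @ $15 + 160 @ $17 + 222 @ $19 = $10,360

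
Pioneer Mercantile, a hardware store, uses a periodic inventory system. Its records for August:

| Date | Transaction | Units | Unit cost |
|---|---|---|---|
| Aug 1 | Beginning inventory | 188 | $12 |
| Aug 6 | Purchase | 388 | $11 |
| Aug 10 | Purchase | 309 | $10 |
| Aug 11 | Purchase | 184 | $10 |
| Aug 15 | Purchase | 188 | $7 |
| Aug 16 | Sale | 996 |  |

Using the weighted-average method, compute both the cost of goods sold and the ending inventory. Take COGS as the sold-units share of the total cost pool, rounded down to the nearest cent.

COGS = $10,118.47; ending inventory = $2,651.53

Aug 16, sell 996: 996/1257 × $12,770.00 → $10,118.47
Ending inventory (cost pool remaining) = $2,651.53
Check: goods available $12,770.00 = COGS $10,118.47 + ending $2,651.53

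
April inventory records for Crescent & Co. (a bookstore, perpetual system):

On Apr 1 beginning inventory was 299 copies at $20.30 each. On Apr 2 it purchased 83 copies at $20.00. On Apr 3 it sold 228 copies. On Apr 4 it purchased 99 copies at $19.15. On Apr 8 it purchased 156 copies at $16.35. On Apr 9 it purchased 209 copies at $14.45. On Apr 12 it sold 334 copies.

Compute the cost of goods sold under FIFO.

Apr 3, 228 sold [FIFO — oldest first]: 228 @ $20.30 = $4,628.40
Apr 12, 334 sold [FIFO — oldest first]: 71 @ $20.30 + 83 @ $20.00 + 99 @ $19.15 + 81 @ $16.35 = $6,321.50
Total COGS = $4,628.40 + $6,321.50 = $10,949.90
Ending inventory: 75 @ $16.35 + 209 @ $14.45 = $4,246.30
Check: goods available $15,196.20 = COGS $10,949.90 + ending $4,246.30

COGS = $10,949.90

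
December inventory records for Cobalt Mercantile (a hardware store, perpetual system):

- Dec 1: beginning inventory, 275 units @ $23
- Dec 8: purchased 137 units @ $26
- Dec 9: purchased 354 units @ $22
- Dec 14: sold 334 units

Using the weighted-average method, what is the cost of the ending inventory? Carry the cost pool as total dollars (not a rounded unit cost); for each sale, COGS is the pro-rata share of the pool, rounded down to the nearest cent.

Ending inventory = $9,968.15

After Dec 1: 275 on hand, pool $6,325.00 (≈ $23.0000 each)
After Dec 8: 412 on hand, pool $9,887.00 (≈ $23.9976 each)
After Dec 9: 766 on hand, pool $17,675.00 (≈ $23.0744 each)
Dec 14, sell 334: 334/766 × $17,675.00 → $7,706.85
Ending inventory (cost pool remaining) = $9,968.15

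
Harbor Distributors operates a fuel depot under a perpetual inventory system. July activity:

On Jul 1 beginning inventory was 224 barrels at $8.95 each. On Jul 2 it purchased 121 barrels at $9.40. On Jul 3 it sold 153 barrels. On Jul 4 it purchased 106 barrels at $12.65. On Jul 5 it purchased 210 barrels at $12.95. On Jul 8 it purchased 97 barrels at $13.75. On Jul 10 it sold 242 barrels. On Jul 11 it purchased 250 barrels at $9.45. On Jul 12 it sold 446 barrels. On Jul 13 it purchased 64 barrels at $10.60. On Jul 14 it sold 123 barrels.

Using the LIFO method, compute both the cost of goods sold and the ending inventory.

COGS = $10,610.65; ending inventory = $966.60

Jul 3, 153 sold [LIFO — newest first]: 121 @ $9.40 + 32 @ $8.95 = $1,423.80
Jul 10, 242 sold [LIFO — newest first]: 97 @ $13.75 + 145 @ $12.95 = $3,211.50
Jul 12, 446 sold [LIFO — newest first]: 250 @ $9.45 + 65 @ $12.95 + 106 @ $12.65 + 25 @ $8.95 = $4,768.90
Jul 14, 123 sold [LIFO — newest first]: 64 @ $10.60 + 59 @ $8.95 = $1,206.45
Total COGS = $1,423.80 + $3,211.50 + $4,768.90 + $1,206.45 = $10,610.65
Ending inventory: 108 @ $8.95 = $966.60
Check: goods available $11,577.25 = COGS $10,610.65 + ending $966.60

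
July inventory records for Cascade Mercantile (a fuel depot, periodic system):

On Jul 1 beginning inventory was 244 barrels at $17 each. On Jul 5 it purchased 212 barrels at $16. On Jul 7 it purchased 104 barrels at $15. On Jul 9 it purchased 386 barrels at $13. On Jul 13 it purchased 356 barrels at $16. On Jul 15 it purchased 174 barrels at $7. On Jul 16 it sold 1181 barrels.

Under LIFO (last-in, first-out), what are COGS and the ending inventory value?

Jul 16, 1181 sold [LIFO — newest first]: 174 @ $7 + 356 @ $16 + 386 @ $13 + 104 @ $15 + 161 @ $16 = $16,068
Ending inventory: 244 @ $17 + 51 @ $16 = $4,964
Check: goods available $21,032 = COGS $16,068 + ending $4,964

COGS = $16,068; ending inventory = $4,964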